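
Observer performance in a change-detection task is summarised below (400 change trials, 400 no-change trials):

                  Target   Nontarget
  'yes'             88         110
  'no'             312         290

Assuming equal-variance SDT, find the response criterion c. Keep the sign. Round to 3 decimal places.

c = 0.685

H = 88/400 = 0.2200
FA = 110/400 = 0.2750
z(0.2200) = -0.7722, z(0.2750) = -0.5978
c = −½·[z(H) + z(FA)] = −0.5 × (-0.7722 + (-0.5978)) = 0.6850
c > 0: the observer has a conservative response bias.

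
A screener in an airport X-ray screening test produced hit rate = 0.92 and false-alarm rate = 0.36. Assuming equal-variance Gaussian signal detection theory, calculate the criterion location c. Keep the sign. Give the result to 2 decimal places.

c = -0.52

Φ⁻¹(H) = 1.4051
Φ⁻¹(FA) = -0.3585
c = −½·[z(H) + z(FA)] = −0.5 × (1.4051 + (-0.3585)) = -0.5233
c < 0: the screener has a liberal response bias.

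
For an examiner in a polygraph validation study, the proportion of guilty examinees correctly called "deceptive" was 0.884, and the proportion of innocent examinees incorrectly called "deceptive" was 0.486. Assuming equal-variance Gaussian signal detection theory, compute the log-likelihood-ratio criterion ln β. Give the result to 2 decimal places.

ln β = -0.71

Φ⁻¹(0.884) = 1.195, Φ⁻¹(0.486) = -0.035
ln β = −½·[z(H)² − z(FA)²] = −0.5 × (1.428 − 0.001) = -0.7135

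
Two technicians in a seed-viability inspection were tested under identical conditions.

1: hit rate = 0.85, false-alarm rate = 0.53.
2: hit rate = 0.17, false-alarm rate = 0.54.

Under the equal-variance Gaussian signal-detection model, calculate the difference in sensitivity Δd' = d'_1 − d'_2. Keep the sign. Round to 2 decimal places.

1: z(0.85) = 1.036, z(0.53) = 0.075, d' = 0.961
2: z(0.17) = -0.954, z(0.54) = 0.100, d' = -1.054
Δd' = d'_1 − d'_2 = 0.961 − (-1.054) = 2.015
1 has the higher sensitivity.

Δd' = 2.02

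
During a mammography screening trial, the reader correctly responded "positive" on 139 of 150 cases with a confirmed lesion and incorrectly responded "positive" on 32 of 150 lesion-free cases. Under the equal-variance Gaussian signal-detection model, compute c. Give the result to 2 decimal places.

c = -0.33

H = 139/150 = 0.9267
FA = 32/150 = 0.2133
z(H) = z(0.9267) = 1.4516
z(FA) = z(0.2133) = -0.7950
c = −½·[z(H) + z(FA)] = −0.5 × (1.4516 + (-0.7950)) = -0.3283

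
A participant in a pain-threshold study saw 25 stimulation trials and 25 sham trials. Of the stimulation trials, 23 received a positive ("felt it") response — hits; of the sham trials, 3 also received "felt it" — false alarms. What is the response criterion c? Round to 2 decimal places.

c = -0.12

H = 23/25 = 0.9200
FA = 3/25 = 0.1200
Φ⁻¹(H) = 1.405
Φ⁻¹(FA) = -1.175
c = −½·[z(H) + z(FA)] = −0.5 × (1.405 + (-1.175)) = -0.115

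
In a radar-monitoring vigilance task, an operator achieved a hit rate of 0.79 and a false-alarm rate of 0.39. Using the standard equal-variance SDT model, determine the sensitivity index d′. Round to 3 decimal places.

d′ = 1.086

Φ⁻¹(H) = Φ⁻¹(0.79) = 0.8064
Φ⁻¹(FA) = Φ⁻¹(0.39) = -0.2793
d' = z(H) − z(FA) = 0.8064 − (-0.2793) = 1.0857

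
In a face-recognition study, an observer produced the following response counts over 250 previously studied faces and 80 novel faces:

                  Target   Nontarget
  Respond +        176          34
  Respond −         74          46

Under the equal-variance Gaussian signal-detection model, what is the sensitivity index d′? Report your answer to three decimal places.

H = 176/250 = 0.7040
FA = 34/80 = 0.4250
Φ⁻¹(0.7040) = 0.5359, Φ⁻¹(0.4250) = -0.1891
d' = z(H) − z(FA) = 0.5359 − (-0.1891) = 0.7250

d′ = 0.725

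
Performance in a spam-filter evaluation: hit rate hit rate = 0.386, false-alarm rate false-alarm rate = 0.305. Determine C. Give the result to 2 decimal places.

Φ⁻¹(H) = -0.290
Φ⁻¹(FA) = -0.510
c = −½·[z(H) + z(FA)] = −0.5 × (-0.290 + (-0.510)) = 0.400

C = 0.40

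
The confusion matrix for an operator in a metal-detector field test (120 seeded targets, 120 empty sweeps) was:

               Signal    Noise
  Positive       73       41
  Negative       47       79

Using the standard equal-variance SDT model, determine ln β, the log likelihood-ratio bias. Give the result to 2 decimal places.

H = 73/120 = 0.6083
FA = 41/120 = 0.3417
Φ⁻¹(0.6083) = 0.275, Φ⁻¹(0.3417) = -0.408
ln β = −½·[z(H)² − z(FA)²] = −0.5 × (0.076 − 0.166) = 0.045

ln β = 0.05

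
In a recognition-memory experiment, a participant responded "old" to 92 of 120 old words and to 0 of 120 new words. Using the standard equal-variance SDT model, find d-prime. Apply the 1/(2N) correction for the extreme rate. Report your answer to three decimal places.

The false-alarm rate is 0/120 = 0, so apply the 1/(2N) correction: FA → 1/(2·120) = 0.00417.
z(H) = z(0.76667) = 0.7279
z(FA) = z(0.00417) = -2.6380
d' = 0.7279 − (-2.6380) = 3.3659

d-prime = 3.366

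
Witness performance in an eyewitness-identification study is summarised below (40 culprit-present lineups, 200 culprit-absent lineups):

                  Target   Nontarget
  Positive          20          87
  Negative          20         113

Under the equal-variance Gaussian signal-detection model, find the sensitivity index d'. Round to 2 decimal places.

d' = 0.16

H = 20/40 = 0.5000
FA = 87/200 = 0.4350
z(0.5000) = 0.0000, z(0.4350) = -0.1637
d' = z(H) − z(FA) = 0.0000 − (-0.1637) = 0.1637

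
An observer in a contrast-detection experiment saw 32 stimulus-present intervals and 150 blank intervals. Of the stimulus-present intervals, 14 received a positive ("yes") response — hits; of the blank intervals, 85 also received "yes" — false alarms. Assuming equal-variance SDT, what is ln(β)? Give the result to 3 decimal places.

H = 14/32 = 0.4375
FA = 85/150 = 0.5667
z(H) = -0.1573
z(FA) = 0.1680
ln β = −½·[z(H)² − z(FA)²] = −0.5 × (0.0247 − 0.0282) = 0.00175

ln β = 0.002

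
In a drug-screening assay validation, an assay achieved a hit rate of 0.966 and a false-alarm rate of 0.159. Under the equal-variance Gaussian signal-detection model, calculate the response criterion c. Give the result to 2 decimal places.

z(H) = z(0.966) = 1.8250
z(FA) = z(0.159) = -0.9986
c = −½·[z(H) + z(FA)] = −0.5 × (1.8250 + (-0.9986)) = -0.4132

c = -0.41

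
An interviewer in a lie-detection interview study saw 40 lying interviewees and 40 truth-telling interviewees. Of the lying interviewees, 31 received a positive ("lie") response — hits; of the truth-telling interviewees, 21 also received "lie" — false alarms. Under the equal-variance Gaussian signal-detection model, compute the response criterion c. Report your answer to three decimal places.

c = -0.409

H = 31/40 = 0.7750
FA = 21/40 = 0.5250
z(H) = z(0.7750) = 0.7554
z(FA) = z(0.5250) = 0.0627
c = −½·[z(H) + z(FA)] = −0.5 × (0.7554 + 0.0627) = -0.40905
c < 0: the interviewer has a liberal response bias.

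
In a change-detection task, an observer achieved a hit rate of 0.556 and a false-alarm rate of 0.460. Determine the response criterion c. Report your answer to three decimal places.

c = -0.020

z(H) = 0.1408
z(FA) = -0.1004
c = −½·[z(H) + z(FA)] = −0.5 × (0.1408 + (-0.1004)) = -0.0202
c < 0: the observer has a liberal response bias.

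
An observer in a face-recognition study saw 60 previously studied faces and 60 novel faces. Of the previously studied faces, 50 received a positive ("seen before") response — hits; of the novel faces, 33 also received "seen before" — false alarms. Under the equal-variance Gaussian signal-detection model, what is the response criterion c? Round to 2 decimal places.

c = -0.55

H = 50/60 = 0.8333
FA = 33/60 = 0.5500
Φ⁻¹(H) = 0.967
Φ⁻¹(FA) = 0.126
c = −½·[z(H) + z(FA)] = −0.5 × (0.967 + 0.126) = -0.5465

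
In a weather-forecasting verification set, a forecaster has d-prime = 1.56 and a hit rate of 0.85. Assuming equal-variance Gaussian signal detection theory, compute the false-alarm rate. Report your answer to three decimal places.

false-alarm rate = 0.300

z(hit rate) = z(0.85) = 1.0364
z(FA) = z(H) − d' = 1.0364 − 1.56 = -0.5236
false-alarm rate = Φ(-0.5236) = 0.3003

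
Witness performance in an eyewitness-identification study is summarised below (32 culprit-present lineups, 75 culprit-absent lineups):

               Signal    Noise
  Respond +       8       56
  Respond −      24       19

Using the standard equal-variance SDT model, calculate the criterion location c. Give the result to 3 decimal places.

H = 8/32 = 0.2500
FA = 56/75 = 0.7467
z(H) = -0.6745
z(FA) = 0.6641
c = −½·[z(H) + z(FA)] = −0.5 × (-0.6745 + 0.6641) = 0.0052

c = 0.005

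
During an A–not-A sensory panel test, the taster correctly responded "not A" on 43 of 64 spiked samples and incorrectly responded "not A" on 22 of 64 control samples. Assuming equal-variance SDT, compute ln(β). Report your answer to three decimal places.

ln β = -0.018

H = 43/64 = 0.6719
FA = 22/64 = 0.3438
z(H) = z(0.6719) = 0.4452
z(FA) = z(0.3438) = -0.4021
ln β = −½·[z(H)² − z(FA)²] = −0.5 × (0.1982 − 0.1617) = -0.01825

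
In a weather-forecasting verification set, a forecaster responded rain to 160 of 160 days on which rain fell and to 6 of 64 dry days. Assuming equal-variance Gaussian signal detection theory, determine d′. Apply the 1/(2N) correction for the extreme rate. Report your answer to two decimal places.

The hit rate is 160/160 = 1, so apply the 1/(2N) correction: H → 1 − 1/(2·160) = 0.99687.
z(H) = z(0.99687) = 2.734
z(FA) = z(0.09375) = -1.318
d' = 2.734 − (-1.318) = 4.052

d′ = 4.05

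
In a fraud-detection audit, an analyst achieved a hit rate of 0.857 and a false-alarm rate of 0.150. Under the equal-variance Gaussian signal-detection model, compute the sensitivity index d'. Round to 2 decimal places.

d' = 2.10

z(H) = z(0.857) = 1.0669
z(FA) = z(0.150) = -1.0364
d' = z(H) − z(FA) = 1.0669 − (-1.0364) = 2.1033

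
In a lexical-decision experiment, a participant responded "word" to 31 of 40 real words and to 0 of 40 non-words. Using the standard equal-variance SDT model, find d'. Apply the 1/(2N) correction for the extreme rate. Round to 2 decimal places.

The false-alarm rate is 0/40 = 0, so apply the 1/(2N) correction: FA → 1/(2·40) = 0.01250.
z(H) = z(0.77500) = 0.755
z(FA) = z(0.01250) = -2.241
d' = 0.755 − (-2.241) = 2.996

d' = 3.00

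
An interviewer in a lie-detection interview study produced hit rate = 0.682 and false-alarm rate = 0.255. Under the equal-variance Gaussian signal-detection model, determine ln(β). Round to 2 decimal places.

ln β = 0.11

z(H) = z(0.682) = 0.473
z(FA) = z(0.255) = -0.659
ln β = −½·[z(H)² − z(FA)²] = −0.5 × (0.224 − 0.434) = 0.105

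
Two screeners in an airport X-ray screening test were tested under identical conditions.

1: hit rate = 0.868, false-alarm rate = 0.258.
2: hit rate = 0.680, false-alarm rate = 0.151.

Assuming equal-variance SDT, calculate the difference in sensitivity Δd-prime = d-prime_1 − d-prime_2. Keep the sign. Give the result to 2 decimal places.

1: z(0.868) = 1.117, z(0.258) = -0.650, d' = 1.767
2: z(0.680) = 0.468, z(0.151) = -1.032, d' = 1.500
Δd' = d'_1 − d'_2 = 1.767 − 1.500 = 0.267
1 has the higher sensitivity.

Δd-prime = 0.27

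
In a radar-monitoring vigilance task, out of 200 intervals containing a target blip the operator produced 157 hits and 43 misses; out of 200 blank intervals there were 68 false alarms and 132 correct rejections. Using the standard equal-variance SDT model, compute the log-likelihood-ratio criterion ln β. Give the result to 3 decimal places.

ln β = -0.226

H = 157/200 = 0.7850
FA = 68/200 = 0.3400
Φ⁻¹(H) = 0.7892
Φ⁻¹(FA) = -0.4125
ln β = −½·[z(H)² − z(FA)²] = −0.5 × (0.6228 − 0.1702) = -0.2263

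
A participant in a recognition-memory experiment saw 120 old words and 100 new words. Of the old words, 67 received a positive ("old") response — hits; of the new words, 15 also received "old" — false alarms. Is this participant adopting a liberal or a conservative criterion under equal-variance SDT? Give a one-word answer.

z(H) = 0.147, z(FA) = -1.036
c = −½·(z(H) + z(FA)) = 0.4445
c > 0 → conservative criterion (biased toward responding “no”).

conservative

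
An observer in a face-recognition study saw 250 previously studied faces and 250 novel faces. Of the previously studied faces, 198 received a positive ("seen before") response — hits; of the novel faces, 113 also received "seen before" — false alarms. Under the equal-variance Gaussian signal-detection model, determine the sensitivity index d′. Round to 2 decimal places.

d′ = 0.93

H = 198/250 = 0.7920
FA = 113/250 = 0.4520
z(H) = z(0.7920) = 0.8134
z(FA) = z(0.4520) = -0.1206
d' = z(H) − z(FA) = 0.8134 − (-0.1206) = 0.9340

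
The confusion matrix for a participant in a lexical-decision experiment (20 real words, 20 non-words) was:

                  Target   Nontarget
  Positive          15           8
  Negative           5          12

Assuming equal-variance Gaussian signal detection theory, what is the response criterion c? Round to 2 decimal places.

c = -0.21

H = 15/20 = 0.7500
FA = 8/20 = 0.4000
Φ⁻¹(H) = Φ⁻¹(0.7500) = 0.6745
Φ⁻¹(FA) = Φ⁻¹(0.4000) = -0.2533
c = −½·[z(H) + z(FA)] = −0.5 × (0.6745 + (-0.2533)) = -0.2106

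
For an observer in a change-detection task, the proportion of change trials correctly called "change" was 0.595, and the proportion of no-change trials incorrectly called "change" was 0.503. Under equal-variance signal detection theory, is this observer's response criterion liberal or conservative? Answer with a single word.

liberal

z(H) = 0.240, z(FA) = 0.008
c = −½·(z(H) + z(FA)) = -0.124
c < 0 → liberal criterion (biased toward responding “yes”).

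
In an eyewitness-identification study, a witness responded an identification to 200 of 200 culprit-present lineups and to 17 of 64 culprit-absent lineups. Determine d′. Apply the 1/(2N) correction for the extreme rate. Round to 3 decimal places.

The hit rate is 200/200 = 1, so apply the 1/(2N) correction: H → 1 − 1/(2·200) = 0.99750.
z(H) = z(0.99750) = 2.8070
z(FA) = z(0.26562) = -0.6261
d' = 2.8070 − (-0.6261) = 3.4331

d′ = 3.433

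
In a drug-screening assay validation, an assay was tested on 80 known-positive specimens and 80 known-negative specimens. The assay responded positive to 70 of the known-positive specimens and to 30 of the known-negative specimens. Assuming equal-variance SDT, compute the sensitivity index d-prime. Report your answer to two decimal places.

H = 70/80 = 0.8750
FA = 30/80 = 0.3750
Φ⁻¹(H) = Φ⁻¹(0.8750) = 1.150
Φ⁻¹(FA) = Φ⁻¹(0.3750) = -0.319
d' = z(H) − z(FA) = 1.150 − (-0.319) = 1.469

d-prime = 1.47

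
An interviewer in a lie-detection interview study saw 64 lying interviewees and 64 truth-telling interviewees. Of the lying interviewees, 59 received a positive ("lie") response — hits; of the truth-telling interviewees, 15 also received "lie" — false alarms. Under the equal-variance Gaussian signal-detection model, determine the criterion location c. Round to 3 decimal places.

H = 59/64 = 0.9219
FA = 15/64 = 0.2344
z(H) = 1.4180
z(FA) = -0.7244
c = −½·[z(H) + z(FA)] = −0.5 × (1.4180 + (-0.7244)) = -0.3468
c < 0: the interviewer has a liberal response bias.

c = -0.347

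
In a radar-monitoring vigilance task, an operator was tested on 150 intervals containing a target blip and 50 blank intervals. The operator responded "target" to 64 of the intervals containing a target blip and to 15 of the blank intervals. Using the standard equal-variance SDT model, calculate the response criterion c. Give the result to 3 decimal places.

c = 0.355

H = 64/150 = 0.4267
FA = 15/50 = 0.3000
Φ⁻¹(0.4267) = -0.1848, Φ⁻¹(0.3000) = -0.5244
c = −½·[z(H) + z(FA)] = −0.5 × (-0.1848 + (-0.5244)) = 0.3546
c > 0: the operator has a conservative response bias.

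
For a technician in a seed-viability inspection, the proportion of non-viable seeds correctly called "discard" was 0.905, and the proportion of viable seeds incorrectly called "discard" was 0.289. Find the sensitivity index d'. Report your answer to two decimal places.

d' = 1.87

z(H) = z(0.905) = 1.311
z(FA) = z(0.289) = -0.556
d' = z(H) − z(FA) = 1.311 − (-0.556) = 1.867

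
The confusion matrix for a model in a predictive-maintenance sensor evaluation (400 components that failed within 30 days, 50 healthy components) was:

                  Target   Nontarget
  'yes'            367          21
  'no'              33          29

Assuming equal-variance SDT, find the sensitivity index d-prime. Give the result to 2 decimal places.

d-prime = 1.59

H = 367/400 = 0.9175
FA = 21/50 = 0.4200
z(H) = z(0.9175) = 1.3885
z(FA) = z(0.4200) = -0.2019
d' = z(H) − z(FA) = 1.3885 − (-0.2019) = 1.5904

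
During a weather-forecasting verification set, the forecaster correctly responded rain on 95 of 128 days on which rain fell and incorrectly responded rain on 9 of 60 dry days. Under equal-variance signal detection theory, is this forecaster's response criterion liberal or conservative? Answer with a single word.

conservative

z(H) = 0.650, z(FA) = -1.036
c = −½·(z(H) + z(FA)) = 0.193
c > 0 → conservative criterion (biased toward responding “no”).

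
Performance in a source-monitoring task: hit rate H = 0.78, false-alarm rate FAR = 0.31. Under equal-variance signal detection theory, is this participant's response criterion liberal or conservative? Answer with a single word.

liberal

z(H) = 0.772, z(FA) = -0.496
c = −½·(z(H) + z(FA)) = -0.138
c < 0 → liberal criterion (biased toward responding “yes”).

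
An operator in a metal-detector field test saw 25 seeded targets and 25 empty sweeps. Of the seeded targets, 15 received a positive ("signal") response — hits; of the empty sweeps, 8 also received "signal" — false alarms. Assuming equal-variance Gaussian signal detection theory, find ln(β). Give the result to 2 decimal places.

ln β = 0.08

H = 15/25 = 0.6000
FA = 8/25 = 0.3200
z(H) = 0.253
z(FA) = -0.468
ln β = −½·[z(H)² − z(FA)²] = −0.5 × (0.064 − 0.219) = 0.0775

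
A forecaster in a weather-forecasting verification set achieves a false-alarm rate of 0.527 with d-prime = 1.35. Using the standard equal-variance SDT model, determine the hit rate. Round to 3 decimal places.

z(false-alarm rate) = z(0.527) = 0.0677
z(H) = z(FA) + d' = 0.0677 + 1.35 = 1.4177
hit rate = Φ(1.4177) = 0.9219

hit rate = 0.922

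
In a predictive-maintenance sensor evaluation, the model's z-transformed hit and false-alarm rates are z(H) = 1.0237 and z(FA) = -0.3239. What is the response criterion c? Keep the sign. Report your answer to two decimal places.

c = −½·[z(H) + z(FA)] = −½·(1.0237 + (-0.3239)) = -0.3499

c = -0.35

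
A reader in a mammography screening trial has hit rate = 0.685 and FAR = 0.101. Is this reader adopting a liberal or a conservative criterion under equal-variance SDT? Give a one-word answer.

conservative

z(H) = 0.482, z(FA) = -1.276
c = −½·(z(H) + z(FA)) = 0.397
c > 0 → conservative criterion (biased toward responding “no”).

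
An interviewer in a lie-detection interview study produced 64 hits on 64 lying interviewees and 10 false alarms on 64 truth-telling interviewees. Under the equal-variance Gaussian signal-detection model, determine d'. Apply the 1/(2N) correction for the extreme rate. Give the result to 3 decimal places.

The hit rate is 64/64 = 1, so apply the 1/(2N) correction: H → 1 − 1/(2·64) = 0.99219.
z(H) = z(0.99219) = 2.4177
z(FA) = z(0.15625) = -1.0100
d' = 2.4177 − (-1.0100) = 3.4277

d' = 3.428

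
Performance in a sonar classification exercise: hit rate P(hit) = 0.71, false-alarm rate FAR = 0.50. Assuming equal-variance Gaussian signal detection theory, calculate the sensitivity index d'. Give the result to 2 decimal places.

d' = 0.55

z(H) = 0.553
z(FA) = 0.000
d' = z(H) − z(FA) = 0.553 − 0.000 = 0.553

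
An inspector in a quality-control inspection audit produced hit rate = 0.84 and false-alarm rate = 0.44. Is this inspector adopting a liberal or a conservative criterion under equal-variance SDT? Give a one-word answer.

z(H) = 0.994, z(FA) = -0.151
c = −½·(z(H) + z(FA)) = -0.4215
c < 0 → liberal criterion (biased toward responding “yes”).

liberal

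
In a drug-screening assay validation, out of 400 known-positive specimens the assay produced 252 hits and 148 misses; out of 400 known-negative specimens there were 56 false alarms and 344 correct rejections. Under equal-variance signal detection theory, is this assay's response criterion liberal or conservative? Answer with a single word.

conservative

z(H) = 0.332, z(FA) = -1.080
c = −½·(z(H) + z(FA)) = 0.374
c > 0 → conservative criterion (biased toward responding “no”).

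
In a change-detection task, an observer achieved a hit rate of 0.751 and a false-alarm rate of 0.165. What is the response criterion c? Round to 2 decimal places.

c = 0.15

Φ⁻¹(H) = 0.6776
Φ⁻¹(FA) = -0.9741
c = −½·[z(H) + z(FA)] = −0.5 × (0.6776 + (-0.9741)) = 0.14825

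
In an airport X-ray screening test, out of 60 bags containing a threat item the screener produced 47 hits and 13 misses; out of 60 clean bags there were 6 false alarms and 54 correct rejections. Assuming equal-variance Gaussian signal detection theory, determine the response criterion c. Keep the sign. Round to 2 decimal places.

H = 47/60 = 0.7833
FA = 6/60 = 0.1000
Φ⁻¹(0.7833) = 0.7834, Φ⁻¹(0.1000) = -1.2816
c = −½·[z(H) + z(FA)] = −0.5 × (0.7834 + (-1.2816)) = 0.2491
c > 0: the screener has a conservative response bias.

c = 0.25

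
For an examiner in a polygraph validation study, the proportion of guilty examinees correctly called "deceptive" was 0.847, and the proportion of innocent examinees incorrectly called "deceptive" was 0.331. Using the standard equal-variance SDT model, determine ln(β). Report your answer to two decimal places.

ln β = -0.43

z(0.847) = 1.024, z(0.331) = -0.437
ln β = −½·[z(H)² − z(FA)²] = −0.5 × (1.049 − 0.191) = -0.429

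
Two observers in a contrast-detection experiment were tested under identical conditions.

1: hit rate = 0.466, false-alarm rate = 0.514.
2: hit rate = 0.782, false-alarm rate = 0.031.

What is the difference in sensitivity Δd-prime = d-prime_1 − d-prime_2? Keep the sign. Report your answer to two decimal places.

1: z(0.466) = -0.085, z(0.514) = 0.035, d' = -0.120
2: z(0.782) = 0.779, z(0.031) = -1.866, d' = 2.645
Δd' = d'_1 − d'_2 = -0.120 − 2.645 = -2.765
2 has the higher sensitivity.

Δd-prime = -2.77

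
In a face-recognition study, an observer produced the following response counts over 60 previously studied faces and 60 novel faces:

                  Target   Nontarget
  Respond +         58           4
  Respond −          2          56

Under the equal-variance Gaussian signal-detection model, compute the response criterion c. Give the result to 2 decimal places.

c = -0.17

H = 58/60 = 0.9667
FA = 4/60 = 0.0667
z(H) = 1.8344
z(FA) = -1.5008
c = −½·[z(H) + z(FA)] = −0.5 × (1.8344 + (-1.5008)) = -0.1668
c < 0: the observer has a liberal response bias.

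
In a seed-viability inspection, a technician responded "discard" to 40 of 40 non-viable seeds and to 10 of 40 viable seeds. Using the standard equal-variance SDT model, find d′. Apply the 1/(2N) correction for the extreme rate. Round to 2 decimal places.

d′ = 2.92

The hit rate is 40/40 = 1, so apply the 1/(2N) correction: H → 1 − 1/(2·40) = 0.98750.
z(H) = z(0.98750) = 2.241
z(FA) = z(0.25000) = -0.674
d' = 2.241 − (-0.674) = 2.915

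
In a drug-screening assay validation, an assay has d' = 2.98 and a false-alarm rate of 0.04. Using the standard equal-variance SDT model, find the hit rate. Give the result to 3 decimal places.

hit rate = 0.891

z(false-alarm rate) = z(0.04) = -1.7507
z(H) = z(FA) + d' = -1.7507 + 2.98 = 1.2293
hit rate = Φ(1.2293) = 0.8905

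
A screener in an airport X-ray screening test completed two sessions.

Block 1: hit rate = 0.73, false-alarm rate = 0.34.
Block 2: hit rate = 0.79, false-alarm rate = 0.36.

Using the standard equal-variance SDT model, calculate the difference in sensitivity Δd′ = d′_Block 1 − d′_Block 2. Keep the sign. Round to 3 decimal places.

Δd′ = -0.140

Block 1: z(0.73) = 0.6128, z(0.34) = -0.4125, d' = 1.0253
Block 2: z(0.79) = 0.8064, z(0.36) = -0.3585, d' = 1.1649
Δd' = d'_Block 1 − d'_Block 2 = 1.0253 − 1.1649 = -0.1396
Block 2 has the higher sensitivity.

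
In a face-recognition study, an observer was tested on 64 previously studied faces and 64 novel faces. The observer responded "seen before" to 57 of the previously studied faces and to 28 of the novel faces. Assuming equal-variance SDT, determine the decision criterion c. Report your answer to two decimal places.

H = 57/64 = 0.8906
FA = 28/64 = 0.4375
Φ⁻¹(H) = Φ⁻¹(0.8906) = 1.230
Φ⁻¹(FA) = Φ⁻¹(0.4375) = -0.157
c = −½·[z(H) + z(FA)] = −0.5 × (1.230 + (-0.157)) = -0.5365
c < 0: the observer has a liberal response bias.

c = -0.54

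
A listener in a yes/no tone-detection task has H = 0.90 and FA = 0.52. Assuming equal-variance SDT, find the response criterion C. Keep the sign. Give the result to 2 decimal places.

z(H) = z(0.90) = 1.2816
z(FA) = z(0.52) = 0.0502
c = −½·[z(H) + z(FA)] = −0.5 × (1.2816 + 0.0502) = -0.6659
c < 0: the listener has a liberal response bias.

C = -0.67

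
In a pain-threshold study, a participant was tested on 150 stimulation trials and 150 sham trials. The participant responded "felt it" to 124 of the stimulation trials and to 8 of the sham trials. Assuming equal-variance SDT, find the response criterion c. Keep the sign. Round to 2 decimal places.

H = 124/150 = 0.8267
FA = 8/150 = 0.0533
z(0.8267) = 0.9412, z(0.0533) = -1.6137
c = −½·[z(H) + z(FA)] = −0.5 × (0.9412 + (-1.6137)) = 0.33625
c > 0: the participant has a conservative response bias.

c = 0.34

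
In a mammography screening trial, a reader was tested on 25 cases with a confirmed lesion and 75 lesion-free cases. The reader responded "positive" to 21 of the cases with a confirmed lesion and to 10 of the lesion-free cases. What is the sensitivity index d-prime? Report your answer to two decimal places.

d-prime = 2.11

H = 21/25 = 0.8400
FA = 10/75 = 0.1333
Φ⁻¹(H) = Φ⁻¹(0.8400) = 0.994
Φ⁻¹(FA) = Φ⁻¹(0.1333) = -1.111
d' = z(H) − z(FA) = 0.994 − (-1.111) = 2.105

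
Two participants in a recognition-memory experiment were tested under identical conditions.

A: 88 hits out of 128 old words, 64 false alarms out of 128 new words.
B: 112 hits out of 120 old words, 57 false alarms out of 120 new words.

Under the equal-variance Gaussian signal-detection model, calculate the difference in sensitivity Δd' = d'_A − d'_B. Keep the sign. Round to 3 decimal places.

Δd' = -1.075

A: z(0.6875) = 0.4888, z(0.5000) = 0.0000, d' = 0.4888
B: z(0.9333) = 1.5008, z(0.4750) = -0.0627, d' = 1.5635
Δd' = d'_A − d'_B = 0.4888 − 1.5635 = -1.0747
B has the higher sensitivity.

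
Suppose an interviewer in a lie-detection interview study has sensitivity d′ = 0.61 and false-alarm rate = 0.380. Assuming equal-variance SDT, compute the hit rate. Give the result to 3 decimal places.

hit rate = 0.620

z(false-alarm rate) = z(0.380) = -0.3055
z(H) = z(FA) + d' = -0.3055 + 0.61 = 0.3045
hit rate = Φ(0.3045) = 0.6196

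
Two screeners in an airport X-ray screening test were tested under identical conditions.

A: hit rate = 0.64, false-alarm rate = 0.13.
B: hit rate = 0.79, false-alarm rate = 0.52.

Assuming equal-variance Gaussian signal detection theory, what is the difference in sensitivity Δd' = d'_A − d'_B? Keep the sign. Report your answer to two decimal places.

A: z(0.64) = 0.358, z(0.13) = -1.126, d' = 1.484
B: z(0.79) = 0.806, z(0.52) = 0.050, d' = 0.756
Δd' = d'_A − d'_B = 1.484 − 0.756 = 0.728
A has the higher sensitivity.

Δd' = 0.73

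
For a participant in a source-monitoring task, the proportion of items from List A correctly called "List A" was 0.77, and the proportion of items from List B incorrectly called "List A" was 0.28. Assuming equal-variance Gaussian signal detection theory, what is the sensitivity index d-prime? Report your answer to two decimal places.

d-prime = 1.32

Φ⁻¹(0.77) = 0.739, Φ⁻¹(0.28) = -0.583
d' = z(H) − z(FA) = 0.739 − (-0.583) = 1.322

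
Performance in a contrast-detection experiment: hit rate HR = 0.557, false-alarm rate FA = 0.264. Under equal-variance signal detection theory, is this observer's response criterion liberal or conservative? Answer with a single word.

z(H) = 0.143, z(FA) = -0.631
c = −½·(z(H) + z(FA)) = 0.244
c > 0 → conservative criterion (biased toward responding “no”).

conservative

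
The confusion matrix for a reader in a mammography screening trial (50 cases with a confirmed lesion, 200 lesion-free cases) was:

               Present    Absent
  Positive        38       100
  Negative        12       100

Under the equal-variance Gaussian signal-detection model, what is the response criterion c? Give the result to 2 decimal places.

c = -0.35

H = 38/50 = 0.7600
FA = 100/200 = 0.5000
Φ⁻¹(H) = 0.706
Φ⁻¹(FA) = 0.000
c = −½·[z(H) + z(FA)] = −0.5 × (0.706 + 0.000) = -0.353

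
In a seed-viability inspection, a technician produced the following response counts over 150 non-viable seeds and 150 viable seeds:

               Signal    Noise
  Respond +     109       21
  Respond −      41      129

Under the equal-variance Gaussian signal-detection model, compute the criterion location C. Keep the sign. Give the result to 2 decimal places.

C = 0.24

H = 109/150 = 0.7267
FA = 21/150 = 0.1400
z(H) = 0.603
z(FA) = -1.080
c = −½·[z(H) + z(FA)] = −0.5 × (0.603 + (-1.080)) = 0.2385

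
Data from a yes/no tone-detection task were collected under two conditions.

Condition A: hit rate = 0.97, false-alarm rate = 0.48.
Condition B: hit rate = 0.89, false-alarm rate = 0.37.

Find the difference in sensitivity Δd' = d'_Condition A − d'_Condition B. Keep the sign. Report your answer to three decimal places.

Δd' = 0.373

Condition A: z(0.97) = 1.8808, z(0.48) = -0.0502, d' = 1.9310
Condition B: z(0.89) = 1.2265, z(0.37) = -0.3319, d' = 1.5584
Δd' = d'_Condition A − d'_Condition B = 1.9310 − 1.5584 = 0.3726
Condition A has the higher sensitivity.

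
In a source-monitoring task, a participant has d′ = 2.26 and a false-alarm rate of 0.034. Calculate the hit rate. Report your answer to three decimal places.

z(false-alarm rate) = z(0.034) = -1.8250
z(H) = z(FA) + d' = -1.8250 + 2.26 = 0.4350
hit rate = Φ(0.4350) = 0.6682

hit rate = 0.668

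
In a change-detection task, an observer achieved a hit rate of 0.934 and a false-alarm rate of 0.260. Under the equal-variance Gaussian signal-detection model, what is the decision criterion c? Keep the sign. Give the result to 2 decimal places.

z(H) = z(0.934) = 1.506
z(FA) = z(0.260) = -0.643
c = −½·[z(H) + z(FA)] = −0.5 × (1.506 + (-0.643)) = -0.4315
c < 0: the observer has a liberal response bias.

c = -0.43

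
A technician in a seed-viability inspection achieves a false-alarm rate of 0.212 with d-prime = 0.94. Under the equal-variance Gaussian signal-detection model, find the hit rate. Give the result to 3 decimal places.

hit rate = 0.556

z(false-alarm rate) = z(0.212) = -0.7995
z(H) = z(FA) + d' = -0.7995 + 0.94 = 0.1405
hit rate = Φ(0.1405) = 0.5559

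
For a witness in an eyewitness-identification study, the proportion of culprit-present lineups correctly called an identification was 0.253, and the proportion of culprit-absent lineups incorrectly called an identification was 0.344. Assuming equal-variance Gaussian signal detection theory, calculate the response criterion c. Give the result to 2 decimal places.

c = 0.53

Φ⁻¹(H) = -0.6651
Φ⁻¹(FA) = -0.4016
c = −½·[z(H) + z(FA)] = −0.5 × (-0.6651 + (-0.4016)) = 0.53335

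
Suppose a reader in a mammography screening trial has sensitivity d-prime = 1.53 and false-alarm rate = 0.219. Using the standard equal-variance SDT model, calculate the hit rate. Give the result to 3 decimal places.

hit rate = 0.775

z(false-alarm rate) = z(0.219) = -0.7756
z(H) = z(FA) + d' = -0.7756 + 1.53 = 0.7544
hit rate = Φ(0.7544) = 0.7747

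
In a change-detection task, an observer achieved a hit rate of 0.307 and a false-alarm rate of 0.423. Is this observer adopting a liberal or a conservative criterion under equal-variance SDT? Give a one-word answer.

z(H) = -0.504, z(FA) = -0.194
c = −½·(z(H) + z(FA)) = 0.349
c > 0 → conservative criterion (biased toward responding “no”).

conservative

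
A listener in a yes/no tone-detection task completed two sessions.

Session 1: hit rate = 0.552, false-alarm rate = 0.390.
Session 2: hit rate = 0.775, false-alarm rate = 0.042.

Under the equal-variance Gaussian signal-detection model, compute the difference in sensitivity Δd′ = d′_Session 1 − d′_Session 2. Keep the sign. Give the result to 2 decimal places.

Session 1: z(0.552) = 0.131, z(0.390) = -0.279, d' = 0.410
Session 2: z(0.775) = 0.755, z(0.042) = -1.728, d' = 2.483
Δd' = d'_Session 1 − d'_Session 2 = 0.410 − 2.483 = -2.073
Session 2 has the higher sensitivity.

Δd′ = -2.07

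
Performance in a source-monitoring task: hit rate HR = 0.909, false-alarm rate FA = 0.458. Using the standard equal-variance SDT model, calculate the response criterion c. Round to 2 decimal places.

Φ⁻¹(H) = 1.3346
Φ⁻¹(FA) = -0.1055
c = −½·[z(H) + z(FA)] = −0.5 × (1.3346 + (-0.1055)) = -0.61455
c < 0: the participant has a liberal response bias.

c = -0.61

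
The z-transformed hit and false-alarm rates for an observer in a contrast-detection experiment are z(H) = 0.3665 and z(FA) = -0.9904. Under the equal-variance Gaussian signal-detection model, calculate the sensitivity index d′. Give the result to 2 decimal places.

d′ = 1.36

d' = z(H) − z(FA) = 0.3665 − (-0.9904) = 1.3569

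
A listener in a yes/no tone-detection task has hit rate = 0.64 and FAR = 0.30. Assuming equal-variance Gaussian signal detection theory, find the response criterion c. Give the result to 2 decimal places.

z(H) = z(0.64) = 0.358
z(FA) = z(0.30) = -0.524
c = −½·[z(H) + z(FA)] = −0.5 × (0.358 + (-0.524)) = 0.083

c = 0.08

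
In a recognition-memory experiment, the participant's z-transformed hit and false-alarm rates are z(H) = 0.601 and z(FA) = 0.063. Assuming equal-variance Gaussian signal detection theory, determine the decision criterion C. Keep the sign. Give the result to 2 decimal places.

C = -0.33

c = −½·[z(H) + z(FA)] = −½·(0.601 + 0.063) = -0.332
c < 0: the participant has a liberal response bias.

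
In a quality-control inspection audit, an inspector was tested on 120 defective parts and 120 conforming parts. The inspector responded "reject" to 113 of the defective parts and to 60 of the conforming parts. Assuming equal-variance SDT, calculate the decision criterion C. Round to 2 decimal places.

C = -0.78

H = 113/120 = 0.9417
FA = 60/120 = 0.5000
z(H) = z(0.9417) = 1.569
z(FA) = z(0.5000) = 0.000
c = −½·[z(H) + z(FA)] = −0.5 × (1.569 + 0.000) = -0.7845
c < 0: the inspector has a liberal response bias.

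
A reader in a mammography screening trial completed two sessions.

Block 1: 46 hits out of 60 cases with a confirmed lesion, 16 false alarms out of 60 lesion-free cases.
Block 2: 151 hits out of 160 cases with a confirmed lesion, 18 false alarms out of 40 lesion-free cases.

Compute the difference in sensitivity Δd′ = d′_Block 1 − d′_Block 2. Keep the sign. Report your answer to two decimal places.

Block 1: z(0.7667) = 0.728, z(0.2667) = -0.623, d' = 1.351
Block 2: z(0.9437) = 1.587, z(0.4500) = -0.126, d' = 1.713
Δd' = d'_Block 1 − d'_Block 2 = 1.351 − 1.713 = -0.362
Block 2 has the higher sensitivity.

Δd′ = -0.36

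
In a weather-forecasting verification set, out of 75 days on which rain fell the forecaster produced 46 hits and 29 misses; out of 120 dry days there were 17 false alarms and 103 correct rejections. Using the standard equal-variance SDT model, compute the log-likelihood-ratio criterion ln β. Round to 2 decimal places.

ln β = 0.53

H = 46/75 = 0.6133
FA = 17/120 = 0.1417
Φ⁻¹(H) = Φ⁻¹(0.6133) = 0.288
Φ⁻¹(FA) = Φ⁻¹(0.1417) = -1.073
ln β = −½·[z(H)² − z(FA)²] = −0.5 × (0.083 − 1.151) = 0.534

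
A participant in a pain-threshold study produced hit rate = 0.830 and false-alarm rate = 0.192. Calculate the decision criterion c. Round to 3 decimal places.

c = -0.042

z(H) = 0.9542
z(FA) = -0.8705
c = −½·[z(H) + z(FA)] = −0.5 × (0.9542 + (-0.8705)) = -0.04185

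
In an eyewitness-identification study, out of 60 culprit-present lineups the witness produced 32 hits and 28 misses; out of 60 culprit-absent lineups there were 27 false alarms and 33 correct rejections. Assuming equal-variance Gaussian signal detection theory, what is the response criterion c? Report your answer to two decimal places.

H = 32/60 = 0.5333
FA = 27/60 = 0.4500
Φ⁻¹(0.5333) = 0.0836, Φ⁻¹(0.4500) = -0.1257
c = −½·[z(H) + z(FA)] = −0.5 × (0.0836 + (-0.1257)) = 0.02105
c > 0: the witness has a conservative response bias.

c = 0.02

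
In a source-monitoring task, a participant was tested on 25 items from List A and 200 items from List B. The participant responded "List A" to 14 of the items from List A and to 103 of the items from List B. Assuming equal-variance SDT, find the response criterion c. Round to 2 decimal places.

H = 14/25 = 0.5600
FA = 103/200 = 0.5150
z(H) = z(0.5600) = 0.151
z(FA) = z(0.5150) = 0.038
c = −½·[z(H) + z(FA)] = −0.5 × (0.151 + 0.038) = -0.0945

c = -0.09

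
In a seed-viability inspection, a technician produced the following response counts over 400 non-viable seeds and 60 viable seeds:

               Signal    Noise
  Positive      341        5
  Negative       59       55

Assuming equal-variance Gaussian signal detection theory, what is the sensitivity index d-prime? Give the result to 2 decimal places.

H = 341/400 = 0.8525
FA = 5/60 = 0.0833
z(0.8525) = 1.0472, z(0.0833) = -1.3832
d' = z(H) − z(FA) = 1.0472 − (-1.3832) = 2.4304

d-prime = 2.43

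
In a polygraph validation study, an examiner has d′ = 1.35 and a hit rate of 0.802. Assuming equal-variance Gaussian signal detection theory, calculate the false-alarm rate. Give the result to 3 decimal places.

z(hit rate) = z(0.802) = 0.8488
z(FA) = z(H) − d' = 0.8488 − 1.35 = -0.5012
false-alarm rate = Φ(-0.5012) = 0.3081

false-alarm rate = 0.308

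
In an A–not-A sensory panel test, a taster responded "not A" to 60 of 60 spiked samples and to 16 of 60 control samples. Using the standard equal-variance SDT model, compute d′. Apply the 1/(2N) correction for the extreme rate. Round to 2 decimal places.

d′ = 3.02

The hit rate is 60/60 = 1, so apply the 1/(2N) correction: H → 1 − 1/(2·60) = 0.99167.
z(H) = z(0.99167) = 2.394
z(FA) = z(0.26667) = -0.623
d' = 2.394 − (-0.623) = 3.017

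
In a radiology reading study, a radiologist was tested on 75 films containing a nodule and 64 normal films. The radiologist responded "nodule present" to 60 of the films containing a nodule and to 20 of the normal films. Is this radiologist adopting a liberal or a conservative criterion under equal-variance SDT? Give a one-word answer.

liberal

z(H) = 0.842, z(FA) = -0.489
c = −½·(z(H) + z(FA)) = -0.1765
c < 0 → liberal criterion (biased toward responding “yes”).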